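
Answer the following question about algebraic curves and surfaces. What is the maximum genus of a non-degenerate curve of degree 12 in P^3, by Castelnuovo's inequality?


Castelnuovo's bound: write d - 1 = m(r-1) + epsilon with 0 <= epsilon < r-1.
d - 1 = 12 - 1 = 11
r - 1 = 3 - 1 = 2
11 = 5*2 + 1, so m = 5, epsilon = 1
pi(d, r) = m(m-1)(r-1)/2 + m*epsilon
= 5*4*2/2 + 5*1
= 40/2 + 5
= 20 + 5 = 25

25


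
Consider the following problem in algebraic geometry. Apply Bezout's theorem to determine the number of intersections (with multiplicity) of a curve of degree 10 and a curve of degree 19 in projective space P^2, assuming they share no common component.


Bezout's theorem states the intersection count equals the product of degrees.
Intersection count = 10 * 19 = 190

190


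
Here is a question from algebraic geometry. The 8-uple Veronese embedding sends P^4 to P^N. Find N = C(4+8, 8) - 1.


The Veronese embedding v_d: P^n -> P^N maps each point to all
degree-d monomials in n+1 homogeneous coordinates.
N = C(n+d, d) - 1
N = C(4+8, 8) - 1
N = C(12, 8) - 1
C(12, 8) = 495
N = 495 - 1 = 494

494


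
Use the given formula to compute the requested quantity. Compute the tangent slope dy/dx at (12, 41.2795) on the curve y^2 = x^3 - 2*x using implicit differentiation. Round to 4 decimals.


Using implicit differentiation of y^2 = x^3 - 2*x:
2y * dy/dx = 3x^2 - 2
dy/dx = (3x^2 - 2)/(2y)
Numerator: 3*12^2 - 2 = 430
Denominator: 2*41.2795 = 82.559
dy/dx = 430/82.559 = 5.2084

5.2084


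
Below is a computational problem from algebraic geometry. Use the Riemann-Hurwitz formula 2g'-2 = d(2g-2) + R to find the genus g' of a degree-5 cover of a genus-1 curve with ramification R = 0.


Riemann-Hurwitz formula: 2g' - 2 = d(2g - 2) + R
Given: d = 5, g = 1, R = 0
2g' - 2 = 5*(2*1 - 2) + 0
2g' - 2 = 5*0 + 0
2g' - 2 = 0 + 0 = 0
2g' = 2
g' = 1

1


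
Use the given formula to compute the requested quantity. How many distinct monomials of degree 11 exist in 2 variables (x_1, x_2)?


The number of degree-11 monomials in 2 variables is C(d+n-1, n-1).
= C(11+2-1, 2-1) = C(12, 1)
= 12

12


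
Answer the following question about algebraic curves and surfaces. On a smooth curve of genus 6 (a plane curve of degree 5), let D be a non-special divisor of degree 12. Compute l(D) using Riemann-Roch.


First, compute the genus of a smooth plane curve of degree 5:
g = (d-1)(d-2)/2 = (5-1)(5-2)/2 = 6
For a non-special divisor D (i.e., h^1(D) = 0), Riemann-Roch gives:
l(D) = deg(D) - g + 1
Since deg(D) = 12 >= 2g - 1 = 11, D is non-special.
l(D) = 12 - 6 + 1 = 7

7


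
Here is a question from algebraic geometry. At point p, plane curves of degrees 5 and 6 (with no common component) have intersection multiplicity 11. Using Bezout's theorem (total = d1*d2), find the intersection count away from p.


By Bezout's theorem, the total intersection number is d1 * d2.
Total = 5 * 6 = 30
Intersection multiplicity at p = 11
Remaining intersections = 30 - 11 = 19

19


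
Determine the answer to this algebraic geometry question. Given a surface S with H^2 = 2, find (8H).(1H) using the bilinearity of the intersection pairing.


Using bilinearity of the intersection pairing on a surface S:
(aH).(bH) = ab * (H.H)
We have H^2 = 2.
D.E = (8H).(1H) = 8*1*2
= 8*2
= 16

16


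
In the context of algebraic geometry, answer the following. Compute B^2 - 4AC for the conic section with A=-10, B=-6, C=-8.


The discriminant of a conic Ax^2 + Bxy + Cy^2 + ... = 0 is B^2 - 4AC.
B^2 = (-6)^2 = 36
4AC = 4*(-10)*(-8) = 320
Discriminant = 36 - 320 = -284

-284


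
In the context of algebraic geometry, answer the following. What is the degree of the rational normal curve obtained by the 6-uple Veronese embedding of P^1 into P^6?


The rational normal curve in P^6 is the image of P^1 under the 6-uple Veronese.
A general hyperplane in P^6 pulls back to a degree-6 form on P^1, which has 6 zeros,
so the curve meets a general hyperplane in 6 points. Degree = 6.

6


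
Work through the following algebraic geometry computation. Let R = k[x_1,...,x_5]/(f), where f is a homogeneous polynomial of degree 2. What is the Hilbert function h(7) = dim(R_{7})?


For R = k[x_1,...,x_n]/(f) with f homogeneous of degree e:
The Hilbert series is (1 - t^e)/(1 - t)^n.
So h(d) = C(d+n-1, n-1) - C(d-e+n-1, n-1) for d >= e.
With n=5, e=2, d=7:
C(7+5-1, 5-1) = C(11, 4) = 330
C(7-2+5-1, 5-1) = C(9, 4) = 126
h(7) = 330 - 126 = 204

204


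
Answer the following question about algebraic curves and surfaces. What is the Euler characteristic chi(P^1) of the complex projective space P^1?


The complex projective space P^1 has one cell in each even real dimension 0, 2, ..., 2.
The cohomology groups are H^{2k}(P^1) = Z for k = 0,...,1, and 0 otherwise.
Euler characteristic = sum of Betti numbers = 1 per even-dimensional cohomology group.
chi(P^1) = 1 + 1 = 2

2


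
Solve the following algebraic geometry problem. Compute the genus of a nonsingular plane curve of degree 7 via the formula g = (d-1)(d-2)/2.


Using the genus formula for smooth plane curves:
g = (d-1)(d-2)/2
g = (7-1)(7-2)/2
g = 6*5/2
g = 30/2 = 15

15


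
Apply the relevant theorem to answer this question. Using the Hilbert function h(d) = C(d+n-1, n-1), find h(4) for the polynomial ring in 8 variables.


The Hilbert function for the polynomial ring in 8 variables is:
h(d) = C(d+n-1, n-1)
h(4) = C(4+8-1, 8-1) = C(11, 7)
= 11! / (7! * 4!)
= 330

330


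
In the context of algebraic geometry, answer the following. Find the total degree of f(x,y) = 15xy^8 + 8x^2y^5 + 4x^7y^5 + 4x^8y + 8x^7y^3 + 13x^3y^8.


Examine each term for its total degree (sum of exponents).
  Term '15xy^8' has total degree 1+8 = 9.
  Term '8x^2y^5' has total degree 2+5 = 7.
  Term '4x^7y^5' has total degree 7+5 = 12.
  Term '4x^8y' has total degree 8+1 = 9.
  Term '8x^7y^3' has total degree 7+3 = 10.
  Term '13x^3y^8' has total degree 3+8 = 11.
The maximum total degree among all terms is 12.

12


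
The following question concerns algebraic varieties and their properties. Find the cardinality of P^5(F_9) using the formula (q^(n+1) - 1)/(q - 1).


P^5(F_9) has (q^(n+1) - 1)/(q - 1) points.
= 9^5 + 9^4 + 9^3 + 9^2 + 9^1 + 9^0
= 59049 + 6561 + 729 + 81 + 9 + 1
= 66430

66430


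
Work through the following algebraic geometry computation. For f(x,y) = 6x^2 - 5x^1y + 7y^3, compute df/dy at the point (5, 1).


df/dy = (-5)*x^1 + 3*7*y^2
At (5,1): (-5)*5^1 + 3*7*1^2
= -25 + 21
= -4

-4


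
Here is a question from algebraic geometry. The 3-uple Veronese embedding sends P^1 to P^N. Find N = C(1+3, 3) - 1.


The Veronese embedding v_d: P^n -> P^N maps each point to all
degree-d monomials in n+1 homogeneous coordinates.
N = C(n+d, d) - 1
N = C(1+3, 3) - 1
N = C(4, 3) - 1
C(4, 3) = 4
N = 4 - 1 = 3

3


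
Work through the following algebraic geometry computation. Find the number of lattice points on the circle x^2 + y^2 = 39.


Systematically check integer values of x where x^2 <= 39.
For each valid x, check if 39 - x^2 is a perfect square.
Total integer solutions found: 0

0


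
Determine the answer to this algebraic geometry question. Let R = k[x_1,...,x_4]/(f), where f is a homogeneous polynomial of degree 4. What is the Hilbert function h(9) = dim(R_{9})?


For R = k[x_1,...,x_n]/(f) with f homogeneous of degree e:
The Hilbert series is (1 - t^e)/(1 - t)^n.
So h(d) = C(d+n-1, n-1) - C(d-e+n-1, n-1) for d >= e.
With n=4, e=4, d=9:
C(9+4-1, 4-1) = C(12, 3) = 220
C(9-4+4-1, 4-1) = C(8, 3) = 56
h(9) = 220 - 56 = 164

164


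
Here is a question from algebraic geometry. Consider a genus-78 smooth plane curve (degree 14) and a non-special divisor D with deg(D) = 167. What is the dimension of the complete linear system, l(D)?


First, compute the genus of a smooth plane curve of degree 14:
g = (d-1)(d-2)/2 = (14-1)(14-2)/2 = 78
For a non-special divisor D (i.e., h^1(D) = 0), Riemann-Roch gives:
l(D) = deg(D) - g + 1
Since deg(D) = 167 >= 2g - 1 = 155, D is non-special.
l(D) = 167 - 78 + 1 = 90

90


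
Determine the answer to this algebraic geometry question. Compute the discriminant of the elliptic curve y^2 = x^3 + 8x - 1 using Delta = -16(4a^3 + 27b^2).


Compute each component:
4a^3 = 4*8^3 = 4*512 = 2048
27b^2 = 27*(-1)^2 = 27*1 = 27
4a^3 + 27b^2 = 2048 + 27 = 2075
Delta = -16*2075 = -33200

-33200


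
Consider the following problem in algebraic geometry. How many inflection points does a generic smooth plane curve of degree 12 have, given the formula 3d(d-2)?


For a general smooth plane curve C of degree d, the inflection points are
the intersection of C with its Hessian curve, which has degree 3(d-2).
By Bezout, the total intersection number is d * 3(d-2) = 12 * 30 = 360.
For a general curve every flex is ordinary, so each contributes
multiplicity 1 to C·Hess(C), and the number of distinct inflection
points is 3d(d-2).
Inflection points = 3*12*(12-2) = 3*12*10 = 360

360


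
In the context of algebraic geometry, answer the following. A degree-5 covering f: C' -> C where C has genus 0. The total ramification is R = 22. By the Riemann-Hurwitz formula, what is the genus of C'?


Riemann-Hurwitz formula: 2g' - 2 = d(2g - 2) + R
Given: d = 5, g = 0, R = 22
2g' - 2 = 5*(2*0 - 2) + 22
2g' - 2 = 5*(-2) + 22
2g' - 2 = -10 + 22 = 12
2g' = 14
g' = 7

7


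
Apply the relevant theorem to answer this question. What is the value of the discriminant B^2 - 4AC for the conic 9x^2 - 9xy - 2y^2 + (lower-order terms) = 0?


The discriminant of a conic Ax^2 + Bxy + Cy^2 + ... = 0 is B^2 - 4AC.
B^2 = (-9)^2 = 81
4AC = 4*9*(-2) = -72
Discriminant = 81 + 72 = 153

153


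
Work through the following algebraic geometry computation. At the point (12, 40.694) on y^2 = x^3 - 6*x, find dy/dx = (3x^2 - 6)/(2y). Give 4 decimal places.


Using implicit differentiation of y^2 = x^3 - 6*x:
2y * dy/dx = 3x^2 - 6
dy/dx = (3x^2 - 6)/(2y)
Numerator: 3*12^2 - 6 = 426
Denominator: 2*40.694 = 81.388
dy/dx = 426/81.388 = 5.2342

5.2342


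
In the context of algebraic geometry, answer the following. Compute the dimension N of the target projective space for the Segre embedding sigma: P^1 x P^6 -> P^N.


The Segre embedding maps P^m x P^n into P^N via
all products of coordinates from each factor.
N = (m+1)(n+1) - 1
N = (1+1)(6+1) - 1
N = 2*7 - 1
N = 14 - 1 = 13

13


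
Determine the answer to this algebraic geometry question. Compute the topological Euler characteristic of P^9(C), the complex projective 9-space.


The complex projective space P^9 has one cell in each even real dimension 0, 2, ..., 18.
The cohomology groups are H^{2k}(P^9) = Z for k = 0,...,9, and 0 otherwise.
Euler characteristic = sum of Betti numbers = 1 per even-dimensional cohomology group.
chi(P^9) = 9 + 1 = 10

10


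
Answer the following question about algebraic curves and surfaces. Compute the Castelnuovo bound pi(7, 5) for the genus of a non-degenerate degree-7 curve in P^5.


Castelnuovo's bound: write d - 1 = m(r-1) + epsilon with 0 <= epsilon < r-1.
d - 1 = 7 - 1 = 6
r - 1 = 5 - 1 = 4
6 = 1*4 + 2, so m = 1, epsilon = 2
pi(d, r) = m(m-1)(r-1)/2 + m*epsilon
= 1*0*4/2 + 1*2
= 0/2 + 2
= 0 + 2 = 2

2


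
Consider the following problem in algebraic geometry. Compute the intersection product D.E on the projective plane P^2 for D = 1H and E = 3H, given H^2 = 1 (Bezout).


Using bilinearity of the intersection pairing on the projective plane P^2:
(aH).(bH) = ab * (H.H)
We have H^2 = 1 (Bezout).
D.E = (1H).(3H) = 1*3*1
= 3*1
= 3

3


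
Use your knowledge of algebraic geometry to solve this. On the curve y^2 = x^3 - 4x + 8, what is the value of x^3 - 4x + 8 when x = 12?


Compute x^3 - 4x + 8 at x = 12:
x^3 = 12^3 = 1728
(-4)*x = (-4)*12 = -48
Sum: 1728 - 48 + 8 = 1688

1688


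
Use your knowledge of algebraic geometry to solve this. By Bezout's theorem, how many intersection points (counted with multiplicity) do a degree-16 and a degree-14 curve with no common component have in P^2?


Bezout's theorem states the intersection count equals the product of degrees.
Intersection count = 16 * 14 = 224

224


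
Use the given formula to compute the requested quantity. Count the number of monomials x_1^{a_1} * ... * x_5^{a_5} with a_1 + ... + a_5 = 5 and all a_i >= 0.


The number of degree-5 monomials in 5 variables is C(d+n-1, n-1).
= C(5+5-1, 5-1) = C(9, 4)
= 126

126


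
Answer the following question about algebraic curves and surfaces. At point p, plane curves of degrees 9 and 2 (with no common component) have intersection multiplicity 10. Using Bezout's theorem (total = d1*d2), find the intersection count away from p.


By Bezout's theorem, the total intersection number is d1 * d2.
Total = 9 * 2 = 18
Intersection multiplicity at p = 10
Remaining intersections = 18 - 10 = 8

8


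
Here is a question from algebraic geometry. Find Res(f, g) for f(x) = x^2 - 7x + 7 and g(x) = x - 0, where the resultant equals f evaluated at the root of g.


For Res(f, x - c), we evaluate f at x = c.
f(0) = 0^2 - 7*0 + 7
= 0 + 0 + 7
= 0 + 7 = 7
Res(f, g) = 7

7


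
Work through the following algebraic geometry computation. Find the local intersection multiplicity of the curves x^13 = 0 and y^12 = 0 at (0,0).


The intersection multiplicity of V(x^a) and V(y^b) at the origin is:
I(O; V(x^13), V(y^12)) = dim_k(k[x,y]/(x^13, y^12))
A basis for k[x,y]/(x^13, y^12) is the set of monomials x^i * y^j
where 0 <= i < 13 and 0 <= j < 12.
The number of such monomials is 13 * 12 = 156

156


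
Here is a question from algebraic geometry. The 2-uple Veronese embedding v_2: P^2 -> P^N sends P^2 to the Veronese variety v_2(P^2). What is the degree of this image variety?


The Veronese variety v_2(P^2) has degree d^r.
d^r = 2^2 = 4

4


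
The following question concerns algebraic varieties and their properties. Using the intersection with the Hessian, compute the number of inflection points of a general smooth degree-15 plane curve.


For a general smooth plane curve C of degree d, the inflection points are
the intersection of C with its Hessian curve, which has degree 3(d-2).
By Bezout, the total intersection number is d * 3(d-2) = 15 * 39 = 585.
For a general curve every flex is ordinary, so each contributes
multiplicity 1 to C·Hess(C), and the number of distinct inflection
points is 3d(d-2).
Inflection points = 3*15*(15-2) = 3*15*13 = 585

585


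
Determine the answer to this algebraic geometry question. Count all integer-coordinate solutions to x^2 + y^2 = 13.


Systematically check integer values of x where x^2 <= 13.
For each valid x, check if 13 - x^2 is a perfect square.
x=2: 13 - 4 = 9, sqrt = 3 (valid)
x=3: 13 - 9 = 4, sqrt = 2 (valid)
Total integer solutions found: 8

8


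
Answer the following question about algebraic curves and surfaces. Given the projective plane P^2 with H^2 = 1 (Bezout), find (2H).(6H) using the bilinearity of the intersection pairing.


Using bilinearity of the intersection pairing on the projective plane P^2:
(aH).(bH) = ab * (H.H)
We have H^2 = 1 (Bezout).
D.E = (2H).(6H) = 2*6*1
= 12*1
= 12

12


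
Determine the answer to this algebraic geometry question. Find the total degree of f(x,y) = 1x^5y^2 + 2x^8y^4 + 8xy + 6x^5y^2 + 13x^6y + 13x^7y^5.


Examine each term for its total degree (sum of exponents).
  Term '1x^5y^2' has total degree 5+2 = 7.
  Term '2x^8y^4' has total degree 8+4 = 12.
  Term '8xy' has total degree 1+1 = 2.
  Term '6x^5y^2' has total degree 5+2 = 7.
  Term '13x^6y' has total degree 6+1 = 7.
  Term '13x^7y^5' has total degree 7+5 = 12.
The maximum total degree among all terms is 12.

12


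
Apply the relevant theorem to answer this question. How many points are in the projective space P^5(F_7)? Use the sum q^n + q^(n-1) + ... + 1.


P^5(F_7) has (q^(n+1) - 1)/(q - 1) points.
= 7^5 + 7^4 + 7^3 + 7^2 + 7^1 + 7^0
= 16807 + 2401 + 343 + 49 + 7 + 1
= 19608

19608


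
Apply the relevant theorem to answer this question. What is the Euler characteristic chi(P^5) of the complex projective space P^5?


The complex projective space P^5 has one cell in each even real dimension 0, 2, ..., 10.
The cohomology groups are H^{2k}(P^5) = Z for k = 0,...,5, and 0 otherwise.
Euler characteristic = sum of Betti numbers = 1 per even-dimensional cohomology group.
chi(P^5) = 5 + 1 = 6

6


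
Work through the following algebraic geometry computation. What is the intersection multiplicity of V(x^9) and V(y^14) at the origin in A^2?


The intersection multiplicity of V(x^a) and V(y^b) at the origin is:
I(O; V(x^9), V(y^14)) = dim_k(k[x,y]/(x^9, y^14))
A basis for k[x,y]/(x^9, y^14) is the set of monomials x^i * y^j
where 0 <= i < 9 and 0 <= j < 14.
The number of such monomials is 9 * 14 = 126

126


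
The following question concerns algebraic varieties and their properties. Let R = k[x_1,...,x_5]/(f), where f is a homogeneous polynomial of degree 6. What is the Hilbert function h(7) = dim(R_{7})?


For R = k[x_1,...,x_n]/(f) with f homogeneous of degree e:
The Hilbert series is (1 - t^e)/(1 - t)^n.
So h(d) = C(d+n-1, n-1) - C(d-e+n-1, n-1) for d >= e.
With n=5, e=6, d=7:
C(7+5-1, 5-1) = C(11, 4) = 330
C(7-6+5-1, 5-1) = C(5, 4) = 5
h(7) = 330 - 5 = 325

325


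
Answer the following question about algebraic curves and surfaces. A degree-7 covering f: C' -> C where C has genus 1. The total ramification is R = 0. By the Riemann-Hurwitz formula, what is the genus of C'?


Riemann-Hurwitz formula: 2g' - 2 = d(2g - 2) + R
Given: d = 7, g = 1, R = 0
2g' - 2 = 7*(2*1 - 2) + 0
2g' - 2 = 7*0 + 0
2g' - 2 = 0 + 0 = 0
2g' = 2
g' = 1

1


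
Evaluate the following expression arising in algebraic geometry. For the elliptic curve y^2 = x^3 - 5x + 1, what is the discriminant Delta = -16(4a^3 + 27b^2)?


Compute each component:
4a^3 = 4*(-5)^3 = 4*(-125) = -500
27b^2 = 27*1^2 = 27*1 = 27
4a^3 + 27b^2 = -500 + 27 = -473
Delta = -16*(-473) = 7568

7568


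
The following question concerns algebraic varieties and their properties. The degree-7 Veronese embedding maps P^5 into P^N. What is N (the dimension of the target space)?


The Veronese embedding v_d: P^n -> P^N maps each point to all
degree-d monomials in n+1 homogeneous coordinates.
N = C(n+d, d) - 1
N = C(5+7, 7) - 1
N = C(12, 7) - 1
C(12, 7) = 792
N = 792 - 1 = 791

791


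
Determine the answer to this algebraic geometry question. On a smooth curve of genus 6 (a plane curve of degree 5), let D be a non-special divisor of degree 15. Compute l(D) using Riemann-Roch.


First, compute the genus of a smooth plane curve of degree 5:
g = (d-1)(d-2)/2 = (5-1)(5-2)/2 = 6
For a non-special divisor D (i.e., h^1(D) = 0), Riemann-Roch gives:
l(D) = deg(D) - g + 1
Since deg(D) = 15 >= 2g - 1 = 11, D is non-special.
l(D) = 15 - 6 + 1 = 10

10


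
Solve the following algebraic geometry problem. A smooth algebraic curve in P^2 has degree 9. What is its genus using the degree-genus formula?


Using the genus formula for smooth plane curves:
g = (d-1)(d-2)/2
g = (9-1)(9-2)/2
g = 8*7/2
g = 56/2 = 28

28


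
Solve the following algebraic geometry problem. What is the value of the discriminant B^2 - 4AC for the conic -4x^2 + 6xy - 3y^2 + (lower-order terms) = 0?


The discriminant of a conic Ax^2 + Bxy + Cy^2 + ... = 0 is B^2 - 4AC.
B^2 = 6^2 = 36
4AC = 4*(-4)*(-3) = 48
Discriminant = 36 - 48 = -12

-12


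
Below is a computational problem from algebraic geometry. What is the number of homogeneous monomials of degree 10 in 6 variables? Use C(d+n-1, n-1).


The number of degree-10 monomials in 6 variables is C(d+n-1, n-1).
= C(10+6-1, 6-1) = C(15, 5)
= 3003

3003


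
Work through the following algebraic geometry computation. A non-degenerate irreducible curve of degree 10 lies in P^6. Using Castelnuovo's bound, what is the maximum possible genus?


Castelnuovo's bound: write d - 1 = m(r-1) + epsilon with 0 <= epsilon < r-1.
d - 1 = 10 - 1 = 9
r - 1 = 6 - 1 = 5
9 = 1*5 + 4, so m = 1, epsilon = 4
pi(d, r) = m(m-1)(r-1)/2 + m*epsilon
= 1*0*5/2 + 1*4
= 0/2 + 4
= 0 + 4 = 4

4


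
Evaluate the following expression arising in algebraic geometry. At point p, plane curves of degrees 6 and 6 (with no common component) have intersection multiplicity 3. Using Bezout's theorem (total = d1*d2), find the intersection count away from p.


By Bezout's theorem, the total intersection number is d1 * d2.
Total = 6 * 6 = 36
Intersection multiplicity at p = 3
Remaining intersections = 36 - 3 = 33

33


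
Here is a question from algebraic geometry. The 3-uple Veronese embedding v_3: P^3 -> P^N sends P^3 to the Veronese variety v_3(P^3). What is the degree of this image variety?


The Veronese variety v_3(P^3) has degree d^r.
d^r = 3^3 = 27

27


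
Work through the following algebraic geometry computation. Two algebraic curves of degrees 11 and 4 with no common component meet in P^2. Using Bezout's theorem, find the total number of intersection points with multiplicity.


Bezout's theorem states the intersection count equals the product of degrees.
Intersection count = 11 * 4 = 44

44


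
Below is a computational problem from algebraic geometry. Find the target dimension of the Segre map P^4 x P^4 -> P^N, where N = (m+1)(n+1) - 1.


The Segre embedding maps P^m x P^n into P^N via
all products of coordinates from each factor.
N = (m+1)(n+1) - 1
N = (4+1)(4+1) - 1
N = 5*5 - 1
N = 25 - 1 = 24

24


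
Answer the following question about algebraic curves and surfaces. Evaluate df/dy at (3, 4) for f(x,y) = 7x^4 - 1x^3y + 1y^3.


df/dy = (-1)*x^3 + 3*1*y^2
At (3,4): (-1)*3^3 + 3*1*4^2
= -27 + 48
= 21

21


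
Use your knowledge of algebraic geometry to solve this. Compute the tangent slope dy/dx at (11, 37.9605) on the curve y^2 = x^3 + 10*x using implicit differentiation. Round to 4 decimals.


Using implicit differentiation of y^2 = x^3 + 10*x:
2y * dy/dx = 3x^2 + 10
dy/dx = (3x^2 + 10)/(2y)
Numerator: 3*11^2 + 10 = 373
Denominator: 2*37.9605 = 75.921
dy/dx = 373/75.921 = 4.9130

4.9130


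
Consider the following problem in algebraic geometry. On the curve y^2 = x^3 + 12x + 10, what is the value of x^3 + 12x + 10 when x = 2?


Compute x^3 + 12x + 10 at x = 2:
x^3 = 2^3 = 8
12*x = 12*2 = 24
Sum: 8 + 24 + 10 = 42

42


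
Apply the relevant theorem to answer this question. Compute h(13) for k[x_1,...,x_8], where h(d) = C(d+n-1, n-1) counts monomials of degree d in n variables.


The Hilbert function for the polynomial ring in 8 variables is:
h(d) = C(d+n-1, n-1)
h(13) = C(13+8-1, 8-1) = C(20, 7)
= 20! / (7! * 13!)
= 77520

77520


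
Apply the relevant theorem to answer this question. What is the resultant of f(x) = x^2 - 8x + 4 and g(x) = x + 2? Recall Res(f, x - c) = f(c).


For Res(f, x - c), we evaluate f at x = c.
f(-2) = (-2)^2 - 8*(-2) + 4
= 4 + 16 + 4
= 20 + 4 = 24
Res(f, g) = 24

24


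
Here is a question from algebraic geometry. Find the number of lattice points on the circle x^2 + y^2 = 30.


Systematically check integer values of x where x^2 <= 30.
For each valid x, check if 30 - x^2 is a perfect square.
Total integer solutions found: 0

0


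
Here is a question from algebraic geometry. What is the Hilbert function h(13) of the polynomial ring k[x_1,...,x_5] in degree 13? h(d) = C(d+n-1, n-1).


The Hilbert function for the polynomial ring in 5 variables is:
h(d) = C(d+n-1, n-1)
h(13) = C(13+5-1, 5-1) = C(17, 4)
= 17! / (4! * 13!)
= 2380

2380


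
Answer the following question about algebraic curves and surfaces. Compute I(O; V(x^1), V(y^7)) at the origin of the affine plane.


The intersection multiplicity of V(x^a) and V(y^b) at the origin is:
I(O; V(x^1), V(y^7)) = dim_k(k[x,y]/(x^1, y^7))
A basis for k[x,y]/(x^1, y^7) is the set of monomials x^i * y^j
where 0 <= i < 1 and 0 <= j < 7.
The number of such monomials is 1 * 7 = 7

7


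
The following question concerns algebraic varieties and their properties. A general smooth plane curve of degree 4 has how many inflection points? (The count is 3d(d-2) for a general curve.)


For a general smooth plane curve C of degree d, the inflection points are
the intersection of C with its Hessian curve, which has degree 3(d-2).
By Bezout, the total intersection number is d * 3(d-2) = 4 * 6 = 24.
For a general curve every flex is ordinary, so each contributes
multiplicity 1 to C·Hess(C), and the number of distinct inflection
points is 3d(d-2).
Inflection points = 3*4*(4-2) = 3*4*2 = 24

24


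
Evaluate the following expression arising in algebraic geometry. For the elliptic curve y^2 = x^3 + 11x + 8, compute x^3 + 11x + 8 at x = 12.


Compute x^3 + 11x + 8 at x = 12:
x^3 = 12^3 = 1728
11*x = 11*12 = 132
Sum: 1728 + 132 + 8 = 1868

1868


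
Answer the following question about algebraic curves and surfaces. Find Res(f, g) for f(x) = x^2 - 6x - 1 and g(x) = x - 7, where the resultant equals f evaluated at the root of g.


For Res(f, x - c), we evaluate f at x = c.
f(7) = 7^2 - 6*7 - 1
= 49 - 42 - 1
= 7 - 1 = 6
Res(f, g) = 6

6


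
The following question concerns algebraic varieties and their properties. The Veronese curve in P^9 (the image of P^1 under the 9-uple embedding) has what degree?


The rational normal curve in P^9 is the image of P^1 under the 9-uple Veronese.
A general hyperplane in P^9 pulls back to a degree-9 form on P^1, which has 9 zeros,
so the curve meets a general hyperplane in 9 points. Degree = 9.

9


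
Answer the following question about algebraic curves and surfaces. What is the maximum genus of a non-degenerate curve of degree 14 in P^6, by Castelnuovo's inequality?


Castelnuovo's bound: write d - 1 = m(r-1) + epsilon with 0 <= epsilon < r-1.
d - 1 = 14 - 1 = 13
r - 1 = 6 - 1 = 5
13 = 2*5 + 3, so m = 2, epsilon = 3
pi(d, r) = m(m-1)(r-1)/2 + m*epsilon
= 2*1*5/2 + 2*3
= 10/2 + 6
= 5 + 6 = 11

11


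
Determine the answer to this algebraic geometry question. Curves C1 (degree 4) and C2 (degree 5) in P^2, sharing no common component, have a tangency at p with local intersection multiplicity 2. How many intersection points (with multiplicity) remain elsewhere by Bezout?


By Bezout's theorem, the total intersection number is d1 * d2.
Total = 4 * 5 = 20
Intersection multiplicity at p = 2
Remaining intersections = 20 - 2 = 18

18


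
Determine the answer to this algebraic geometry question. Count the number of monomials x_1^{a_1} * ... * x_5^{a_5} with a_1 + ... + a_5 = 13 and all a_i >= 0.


The number of degree-13 monomials in 5 variables is C(d+n-1, n-1).
= C(13+5-1, 5-1) = C(17, 4)
= 2380

2380


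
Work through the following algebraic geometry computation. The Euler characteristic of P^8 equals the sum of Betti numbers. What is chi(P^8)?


The complex projective space P^8 has one cell in each even real dimension 0, 2, ..., 16.
The cohomology groups are H^{2k}(P^8) = Z for k = 0,...,8, and 0 otherwise.
Euler characteristic = sum of Betti numbers = 1 per even-dimensional cohomology group.
chi(P^8) = 8 + 1 = 9

9


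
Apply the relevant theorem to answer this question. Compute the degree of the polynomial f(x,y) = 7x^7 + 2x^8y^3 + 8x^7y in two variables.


Examine each term for its total degree (sum of exponents).
  Term '7x^7' has total degree 7+0 = 7.
  Term '2x^8y^3' has total degree 8+3 = 11.
  Term '8x^7y' has total degree 7+1 = 8.
The maximum total degree among all terms is 11.

11


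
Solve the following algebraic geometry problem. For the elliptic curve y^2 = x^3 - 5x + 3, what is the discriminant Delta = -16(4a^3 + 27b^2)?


Compute each component:
4a^3 = 4*(-5)^3 = 4*(-125) = -500
27b^2 = 27*3^2 = 27*9 = 243
4a^3 + 27b^2 = -500 + 243 = -257
Delta = -16*(-257) = 4112

4112


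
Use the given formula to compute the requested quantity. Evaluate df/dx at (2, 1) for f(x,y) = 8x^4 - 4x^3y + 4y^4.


df/dx = 4*8*x^3 + 3*(-4)*x^2*y
At (2,1): 4*8*2^3 + 3*(-4)*2^2*1
= 256 - 48
= 208

208


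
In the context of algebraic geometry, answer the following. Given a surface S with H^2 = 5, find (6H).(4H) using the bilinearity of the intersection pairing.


Using bilinearity of the intersection pairing on a surface S:
(aH).(bH) = ab * (H.H)
We have H^2 = 5.
D.E = (6H).(4H) = 6*4*5
= 24*5
= 120

120


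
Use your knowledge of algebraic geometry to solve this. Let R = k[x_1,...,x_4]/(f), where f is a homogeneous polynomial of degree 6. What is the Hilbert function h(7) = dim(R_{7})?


For R = k[x_1,...,x_n]/(f) with f homogeneous of degree e:
The Hilbert series is (1 - t^e)/(1 - t)^n.
So h(d) = C(d+n-1, n-1) - C(d-e+n-1, n-1) for d >= e.
With n=4, e=6, d=7:
C(7+4-1, 4-1) = C(10, 3) = 120
C(7-6+4-1, 4-1) = C(4, 3) = 4
h(7) = 120 - 4 = 116

116


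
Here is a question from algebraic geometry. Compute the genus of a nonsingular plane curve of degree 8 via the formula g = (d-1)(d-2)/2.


Using the genus formula for smooth plane curves:
g = (d-1)(d-2)/2
g = (8-1)(8-2)/2
g = 7*6/2
g = 42/2 = 21

21


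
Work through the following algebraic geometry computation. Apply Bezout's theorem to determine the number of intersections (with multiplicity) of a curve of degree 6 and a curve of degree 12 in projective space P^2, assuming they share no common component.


Bezout's theorem states the intersection count equals the product of degrees.
Intersection count = 6 * 12 = 72

72


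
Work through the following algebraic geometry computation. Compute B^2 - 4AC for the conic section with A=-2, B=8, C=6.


The discriminant of a conic Ax^2 + Bxy + Cy^2 + ... = 0 is B^2 - 4AC.
B^2 = 8^2 = 64
4AC = 4*(-2)*6 = -48
Discriminant = 64 + 48 = 112

112


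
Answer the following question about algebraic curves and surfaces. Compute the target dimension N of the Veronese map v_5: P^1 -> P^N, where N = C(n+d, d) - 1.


The Veronese embedding v_d: P^n -> P^N maps each point to all
degree-d monomials in n+1 homogeneous coordinates.
N = C(n+d, d) - 1
N = C(1+5, 5) - 1
N = C(6, 5) - 1
C(6, 5) = 6
N = 6 - 1 = 5

5


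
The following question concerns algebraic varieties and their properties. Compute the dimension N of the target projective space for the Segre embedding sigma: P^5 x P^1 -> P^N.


The Segre embedding maps P^m x P^n into P^N via
all products of coordinates from each factor.
N = (m+1)(n+1) - 1
N = (5+1)(1+1) - 1
N = 6*2 - 1
N = 12 - 1 = 11

11


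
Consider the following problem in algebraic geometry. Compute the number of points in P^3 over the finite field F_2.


P^3(F_2) has (q^(n+1) - 1)/(q - 1) points.
= 2^3 + 2^2 + 2^1 + 2^0
= 8 + 4 + 2 + 1
= 15

15


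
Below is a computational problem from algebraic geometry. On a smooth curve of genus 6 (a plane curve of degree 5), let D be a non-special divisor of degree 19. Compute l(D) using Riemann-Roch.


First, compute the genus of a smooth plane curve of degree 5:
g = (d-1)(d-2)/2 = (5-1)(5-2)/2 = 6
For a non-special divisor D (i.e., h^1(D) = 0), Riemann-Roch gives:
l(D) = deg(D) - g + 1
Since deg(D) = 19 >= 2g - 1 = 11, D is non-special.
l(D) = 19 - 6 + 1 = 14

14


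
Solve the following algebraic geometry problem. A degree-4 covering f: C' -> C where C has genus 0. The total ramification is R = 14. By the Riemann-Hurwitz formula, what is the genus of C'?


Riemann-Hurwitz formula: 2g' - 2 = d(2g - 2) + R
Given: d = 4, g = 0, R = 14
2g' - 2 = 4*(2*0 - 2) + 14
2g' - 2 = 4*(-2) + 14
2g' - 2 = -8 + 14 = 6
2g' = 8
g' = 4

4


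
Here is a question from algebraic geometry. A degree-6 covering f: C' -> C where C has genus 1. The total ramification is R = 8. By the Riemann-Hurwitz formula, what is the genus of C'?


Riemann-Hurwitz formula: 2g' - 2 = d(2g - 2) + R
Given: d = 6, g = 1, R = 8
2g' - 2 = 6*(2*1 - 2) + 8
2g' - 2 = 6*0 + 8
2g' - 2 = 0 + 8 = 8
2g' = 10
g' = 5

5


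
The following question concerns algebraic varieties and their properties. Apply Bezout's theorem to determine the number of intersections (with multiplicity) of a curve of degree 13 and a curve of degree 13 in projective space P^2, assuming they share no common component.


Bezout's theorem states the intersection count equals the product of degrees.
Intersection count = 13 * 13 = 169

169


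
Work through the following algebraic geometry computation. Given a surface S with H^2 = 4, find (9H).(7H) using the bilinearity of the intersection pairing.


Using bilinearity of the intersection pairing on a surface S:
(aH).(bH) = ab * (H.H)
We have H^2 = 4.
D.E = (9H).(7H) = 9*7*4
= 63*4
= 252

252


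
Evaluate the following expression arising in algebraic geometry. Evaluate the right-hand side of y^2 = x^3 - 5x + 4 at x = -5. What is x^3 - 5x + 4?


Compute x^3 - 5x + 4 at x = -5:
x^3 = (-5)^3 = -125
(-5)*x = (-5)*(-5) = 25
Sum: -125 + 25 + 4 = -96

-96


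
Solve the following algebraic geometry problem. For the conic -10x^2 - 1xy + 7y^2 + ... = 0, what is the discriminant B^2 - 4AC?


The discriminant of a conic Ax^2 + Bxy + Cy^2 + ... = 0 is B^2 - 4AC.
B^2 = (-1)^2 = 1
4AC = 4*(-10)*7 = -280
Discriminant = 1 + 280 = 281

281


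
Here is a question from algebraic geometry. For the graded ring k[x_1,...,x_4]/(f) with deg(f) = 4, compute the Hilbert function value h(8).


For R = k[x_1,...,x_n]/(f) with f homogeneous of degree e:
The Hilbert series is (1 - t^e)/(1 - t)^n.
So h(d) = C(d+n-1, n-1) - C(d-e+n-1, n-1) for d >= e.
With n=4, e=4, d=8:
C(8+4-1, 4-1) = C(11, 3) = 165
C(8-4+4-1, 4-1) = C(7, 3) = 35
h(8) = 165 - 35 = 130

130


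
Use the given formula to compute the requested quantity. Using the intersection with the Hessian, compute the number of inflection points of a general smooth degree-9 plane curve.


For a general smooth plane curve C of degree d, the inflection points are
the intersection of C with its Hessian curve, which has degree 3(d-2).
By Bezout, the total intersection number is d * 3(d-2) = 9 * 21 = 189.
For a general curve every flex is ordinary, so each contributes
multiplicity 1 to C·Hess(C), and the number of distinct inflection
points is 3d(d-2).
Inflection points = 3*9*(9-2) = 3*9*7 = 189

189


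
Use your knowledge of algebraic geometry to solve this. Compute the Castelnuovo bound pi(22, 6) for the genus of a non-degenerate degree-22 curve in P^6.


Castelnuovo's bound: write d - 1 = m(r-1) + epsilon with 0 <= epsilon < r-1.
d - 1 = 22 - 1 = 21
r - 1 = 6 - 1 = 5
21 = 4*5 + 1, so m = 4, epsilon = 1
pi(d, r) = m(m-1)(r-1)/2 + m*epsilon
= 4*3*5/2 + 4*1
= 60/2 + 4
= 30 + 4 = 34

34


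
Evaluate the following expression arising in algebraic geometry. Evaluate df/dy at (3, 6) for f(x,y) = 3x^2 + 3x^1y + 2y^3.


df/dy = 3*x^1 + 3*2*y^2
At (3,6): 3*3^1 + 3*2*6^2
= 9 + 216
= 225

225


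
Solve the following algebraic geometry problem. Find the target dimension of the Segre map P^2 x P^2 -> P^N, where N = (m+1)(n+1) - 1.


The Segre embedding maps P^m x P^n into P^N via
all products of coordinates from each factor.
N = (m+1)(n+1) - 1
N = (2+1)(2+1) - 1
N = 3*3 - 1
N = 9 - 1 = 8

8


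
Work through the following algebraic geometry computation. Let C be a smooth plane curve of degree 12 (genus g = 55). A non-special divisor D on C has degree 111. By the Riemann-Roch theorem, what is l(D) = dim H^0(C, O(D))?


First, compute the genus of a smooth plane curve of degree 12:
g = (d-1)(d-2)/2 = (12-1)(12-2)/2 = 55
For a non-special divisor D (i.e., h^1(D) = 0), Riemann-Roch gives:
l(D) = deg(D) - g + 1
Since deg(D) = 111 >= 2g - 1 = 109, D is non-special.
l(D) = 111 - 55 + 1 = 57

57


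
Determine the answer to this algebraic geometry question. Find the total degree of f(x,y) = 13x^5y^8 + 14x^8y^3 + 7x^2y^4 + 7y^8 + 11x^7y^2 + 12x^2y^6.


Examine each term for its total degree (sum of exponents).
  Term '13x^5y^8' has total degree 5+8 = 13.
  Term '14x^8y^3' has total degree 8+3 = 11.
  Term '7x^2y^4' has total degree 2+4 = 6.
  Term '7y^8' has total degree 0+8 = 8.
  Term '11x^7y^2' has total degree 7+2 = 9.
  Term '12x^2y^6' has total degree 2+6 = 8.
The maximum total degree among all terms is 13.

13


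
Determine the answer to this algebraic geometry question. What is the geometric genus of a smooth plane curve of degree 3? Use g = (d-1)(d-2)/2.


Using the genus formula for smooth plane curves:
g = (d-1)(d-2)/2
g = (3-1)(3-2)/2
g = 2*1/2
g = 2/2 = 1

1


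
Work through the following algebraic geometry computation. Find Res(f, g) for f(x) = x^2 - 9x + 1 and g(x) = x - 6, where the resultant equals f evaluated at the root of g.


For Res(f, x - c), we evaluate f at x = c.
f(6) = 6^2 - 9*6 + 1
= 36 - 54 + 1
= -18 + 1 = -17
Res(f, g) = -17

-17


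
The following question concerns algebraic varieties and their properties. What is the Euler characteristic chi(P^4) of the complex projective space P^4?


The complex projective space P^4 has one cell in each even real dimension 0, 2, ..., 8.
The cohomology groups are H^{2k}(P^4) = Z for k = 0,...,4, and 0 otherwise.
Euler characteristic = sum of Betti numbers = 1 per even-dimensional cohomology group.
chi(P^4) = 4 + 1 = 5

5


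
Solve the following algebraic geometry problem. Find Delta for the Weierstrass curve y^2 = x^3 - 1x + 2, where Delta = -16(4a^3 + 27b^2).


Compute each component:
4a^3 = 4*(-1)^3 = 4*(-1) = -4
27b^2 = 27*2^2 = 27*4 = 108
4a^3 + 27b^2 = -4 + 108 = 104
Delta = -16*104 = -1664

-1664


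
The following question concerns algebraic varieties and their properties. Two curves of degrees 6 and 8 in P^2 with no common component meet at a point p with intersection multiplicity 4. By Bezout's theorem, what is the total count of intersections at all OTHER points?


By Bezout's theorem, the total intersection number is d1 * d2.
Total = 6 * 8 = 48
Intersection multiplicity at p = 4
Remaining intersections = 48 - 4 = 44

44


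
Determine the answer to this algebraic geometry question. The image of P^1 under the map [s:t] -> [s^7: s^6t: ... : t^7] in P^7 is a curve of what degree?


The rational normal curve in P^7 is the image of P^1 under the 7-uple Veronese.
A general hyperplane in P^7 pulls back to a degree-7 form on P^1, which has 7 zeros,
so the curve meets a general hyperplane in 7 points. Degree = 7.

7


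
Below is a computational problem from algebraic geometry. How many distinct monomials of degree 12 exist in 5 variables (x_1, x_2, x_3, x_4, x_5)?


The number of degree-12 monomials in 5 variables is C(d+n-1, n-1).
= C(12+5-1, 5-1) = C(16, 4)
= 1820

1820


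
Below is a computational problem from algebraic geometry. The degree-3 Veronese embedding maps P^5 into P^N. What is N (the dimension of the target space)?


The Veronese embedding v_d: P^n -> P^N maps each point to all
degree-d monomials in n+1 homogeneous coordinates.
N = C(n+d, d) - 1
N = C(5+3, 3) - 1
N = C(8, 3) - 1
C(8, 3) = 56
N = 56 - 1 = 55

55


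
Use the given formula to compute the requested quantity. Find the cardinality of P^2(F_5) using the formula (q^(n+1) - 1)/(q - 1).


P^2(F_5) has (q^(n+1) - 1)/(q - 1) points.
= 5^2 + 5^1 + 5^0
= 25 + 5 + 1
= 31

31


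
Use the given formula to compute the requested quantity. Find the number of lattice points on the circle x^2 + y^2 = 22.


Systematically check integer values of x where x^2 <= 22.
For each valid x, check if 22 - x^2 is a perfect square.
Total integer solutions found: 0

0


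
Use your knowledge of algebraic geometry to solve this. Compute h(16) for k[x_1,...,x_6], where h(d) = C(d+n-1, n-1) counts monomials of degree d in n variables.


The Hilbert function for the polynomial ring in 6 variables is:
h(d) = C(d+n-1, n-1)
h(16) = C(16+6-1, 6-1) = C(21, 5)
= 21! / (5! * 16!)
= 20349

20349


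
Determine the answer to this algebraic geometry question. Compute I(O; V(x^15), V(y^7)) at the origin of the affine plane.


The intersection multiplicity of V(x^a) and V(y^b) at the origin is:
I(O; V(x^15), V(y^7)) = dim_k(k[x,y]/(x^15, y^7))
A basis for k[x,y]/(x^15, y^7) is the set of monomials x^i * y^j
where 0 <= i < 15 and 0 <= j < 7.
The number of such monomials is 15 * 7 = 105

105


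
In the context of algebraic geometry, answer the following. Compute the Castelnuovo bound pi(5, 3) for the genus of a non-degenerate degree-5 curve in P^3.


Castelnuovo's bound: write d - 1 = m(r-1) + epsilon with 0 <= epsilon < r-1.
d - 1 = 5 - 1 = 4
r - 1 = 3 - 1 = 2
4 = 2*2 + 0, so m = 2, epsilon = 0
pi(d, r) = m(m-1)(r-1)/2 + m*epsilon
= 2*1*2/2 + 2*0
= 4/2 + 0
= 2 + 0 = 2

2
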